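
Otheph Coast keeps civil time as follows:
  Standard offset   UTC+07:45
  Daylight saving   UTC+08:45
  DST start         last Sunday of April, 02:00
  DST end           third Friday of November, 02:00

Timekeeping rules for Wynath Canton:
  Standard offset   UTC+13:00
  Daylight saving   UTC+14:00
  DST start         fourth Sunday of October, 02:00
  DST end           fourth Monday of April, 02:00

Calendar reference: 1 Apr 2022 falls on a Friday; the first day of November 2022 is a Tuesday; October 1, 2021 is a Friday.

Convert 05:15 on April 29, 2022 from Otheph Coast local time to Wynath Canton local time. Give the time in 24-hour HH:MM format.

1 April 2022 is a Friday, so Sundays fall on 3, 10, 17, 24; the last is April 24.
1 November 2022 is a Tuesday, so the first Friday is November 4 and the third is November 18.
Daylight saving runs 24 April – 18 November; April 29, 2022 is inside that window, so Otheph Coast is at UTC+08:45.
05:15 Otheph Coast − 8h45m = 20:30 UTC (rolling into the previous day, 28 April 2022).
1 October 2021 is a Friday, so the first Sunday is October 3 and the fourth is October 24.
1 April 2022 is a Friday, so the first Monday is April 4 and the fourth is April 25.
At the standard offset (UTC+13:00), 20:30 UTC + 13h = 09:30 Wynath Canton standard time (rolling into the next day, 29 April 2022).
The standard-time date in Wynath Canton, April 29, 2022, does not fall between 24 October 2021 and 25 April 2022, so daylight saving is not in effect and Wynath Canton is at UTC+13:00.
20:30 UTC + 13h = 09:30 Wynath Canton (rolling into the next day, 29 April 2022).

09:30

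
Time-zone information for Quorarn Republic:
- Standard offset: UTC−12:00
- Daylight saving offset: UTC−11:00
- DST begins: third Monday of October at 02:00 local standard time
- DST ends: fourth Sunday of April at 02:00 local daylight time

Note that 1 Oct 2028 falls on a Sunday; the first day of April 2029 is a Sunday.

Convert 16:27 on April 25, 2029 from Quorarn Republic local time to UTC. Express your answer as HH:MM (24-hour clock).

04:27

1 October 2028 is a Sunday, so the first Monday is October 2 and the third is October 16.
1 April 2029 is a Sunday, so the first Sunday is April 1 and the fourth is April 22.
April 25, 2029 does not fall between 16 October 2028 and 22 April 2029, so daylight saving is not in effect and Quorarn Republic is at UTC−12:00.
16:27 local + 12h = 04:27 UTC (rolling into the next day, 26 April 2029).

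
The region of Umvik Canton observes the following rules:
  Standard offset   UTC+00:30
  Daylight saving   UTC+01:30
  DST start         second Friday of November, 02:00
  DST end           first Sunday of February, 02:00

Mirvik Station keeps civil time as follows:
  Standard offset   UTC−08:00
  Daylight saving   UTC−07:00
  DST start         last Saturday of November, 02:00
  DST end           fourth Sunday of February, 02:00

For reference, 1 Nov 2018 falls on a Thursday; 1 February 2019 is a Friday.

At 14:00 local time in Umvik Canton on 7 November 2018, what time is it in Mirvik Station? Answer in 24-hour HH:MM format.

05:30

1 November 2018 is a Thursday, so the first Friday is November 2 and the second is November 9.
1 February 2019 is a Friday, so the first Sunday is February 3.
7 November 2018 is outside the daylight-saving period (9 November 2018 – 3 February 2019), so Umvik Canton is on standard time, UTC+00:30.
14:00 Umvik Canton − 0h30m = 13:30 UTC.
1 November 2018 is a Thursday, so Saturdays fall on 3, 10, 17, 24; the last is November 24.
1 February 2019 is a Friday, so the first Sunday is February 3 and the fourth is February 24.
At the standard offset (UTC−08:00), 13:30 UTC − 8h = 05:30 Mirvik Station standard time.
The standard-time date in Mirvik Station, 7 November 2018, does not fall between 24 November 2018 and 24 February 2019, so daylight saving is not in effect and Mirvik Station is at UTC−08:00.
13:30 UTC − 8h = 05:30 Mirvik Station.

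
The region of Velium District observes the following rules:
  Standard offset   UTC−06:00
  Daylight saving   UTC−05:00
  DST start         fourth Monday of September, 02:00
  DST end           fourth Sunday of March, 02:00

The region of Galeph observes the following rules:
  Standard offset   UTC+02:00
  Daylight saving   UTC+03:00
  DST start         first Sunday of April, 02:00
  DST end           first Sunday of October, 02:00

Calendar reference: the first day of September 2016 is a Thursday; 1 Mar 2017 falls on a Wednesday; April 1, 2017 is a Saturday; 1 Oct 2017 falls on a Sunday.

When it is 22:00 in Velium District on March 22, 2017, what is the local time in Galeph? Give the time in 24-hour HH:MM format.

1 September 2016 is a Thursday, so the first Monday is September 5 and the fourth is September 26.
1 March 2017 is a Wednesday, so the first Sunday is March 5 and the fourth is March 26.
March 22, 2017 lies within the daylight-saving period (26 September 2016 – 26 March 2017), so Velium District is on daylight time, UTC−05:00.
22:00 Velium District + 5h = 03:00 UTC (rolling into the next day, 23 March 2017).
1 April 2017 is a Saturday, so the first Sunday is April 2.
1 October 2017 is a Sunday, so the first Sunday is October 1.
At the standard offset (UTC+02:00), 03:00 UTC + 2h = 05:00 Galeph standard time.
Daylight saving runs 2 April – 1 October; the standard-time date in Galeph, March 23, 2017, is outside that window, so Galeph is on standard time at UTC+02:00.
03:00 UTC + 2h = 05:00 Galeph.

05:00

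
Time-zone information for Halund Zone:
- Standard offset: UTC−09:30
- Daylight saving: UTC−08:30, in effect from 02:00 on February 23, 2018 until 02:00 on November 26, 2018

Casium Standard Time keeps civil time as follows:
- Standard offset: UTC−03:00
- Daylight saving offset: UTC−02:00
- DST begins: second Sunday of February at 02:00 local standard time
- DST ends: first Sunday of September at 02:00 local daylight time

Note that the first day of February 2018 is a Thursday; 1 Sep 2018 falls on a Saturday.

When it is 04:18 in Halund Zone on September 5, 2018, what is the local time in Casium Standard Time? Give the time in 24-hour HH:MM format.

September 5, 2018 falls between 23 February and 26 November, so daylight saving is in effect and Halund Zone is at UTC−08:30.
04:18 Halund Zone + 8h30m = 12:48 UTC.
1 February 2018 is a Thursday, so the first Sunday is February 4 and the second is February 11.
1 September 2018 is a Saturday, so the first Sunday is September 2.
At the standard offset (UTC−03:00), 12:48 UTC − 3h = 09:48 Casium Standard Time standard time.
The standard-time date in Casium Standard Time, September 5, 2018, does not fall between 11 February and 2 September, so daylight saving is not in effect and Casium Standard Time is at UTC−03:00.
12:48 UTC − 3h = 09:48 Casium Standard Time.

09:48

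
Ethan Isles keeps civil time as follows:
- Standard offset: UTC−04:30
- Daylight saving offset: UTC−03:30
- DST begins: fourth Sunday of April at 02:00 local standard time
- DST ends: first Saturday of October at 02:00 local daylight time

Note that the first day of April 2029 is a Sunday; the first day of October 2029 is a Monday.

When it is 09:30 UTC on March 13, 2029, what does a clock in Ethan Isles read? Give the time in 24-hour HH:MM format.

1 April 2029 is a Sunday, so the first Sunday is April 1 and the fourth is April 22.
1 October 2029 is a Monday, so the first Saturday is October 6.
At the standard offset (UTC−04:30), 09:30 UTC − 4h30m = 05:00 Ethan Isles standard time.
Daylight saving runs 22 April – 6 October; the standard-time date in Ethan Isles, March 13, 2029, is outside that window, so Ethan Isles is on standard time at UTC−04:30.
09:30 UTC − 4h30m = 05:00 local.

05:00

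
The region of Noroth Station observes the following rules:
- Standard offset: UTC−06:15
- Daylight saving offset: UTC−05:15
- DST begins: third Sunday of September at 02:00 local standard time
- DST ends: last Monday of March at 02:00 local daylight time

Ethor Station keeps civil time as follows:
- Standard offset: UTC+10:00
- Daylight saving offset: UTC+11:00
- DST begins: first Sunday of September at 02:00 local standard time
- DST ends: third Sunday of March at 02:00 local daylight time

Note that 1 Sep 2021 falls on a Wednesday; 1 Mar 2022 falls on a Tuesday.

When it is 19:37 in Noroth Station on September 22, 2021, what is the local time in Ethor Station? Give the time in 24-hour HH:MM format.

1 September 2021 is a Wednesday, so the first Sunday is September 5 and the third is September 19.
1 March 2022 is a Tuesday, so Mondays fall on 7, 14, 21, 28; the last is March 28.
September 22, 2021 lies within the daylight-saving period (19 September 2021 – 28 March 2022), so Noroth Station is on daylight time, UTC−05:15.
19:37 Noroth Station + 5h15m = 00:52 UTC (rolling into the next day, 23 September 2021).
1 September 2021 is a Wednesday, so the first Sunday is September 5.
1 March 2022 is a Tuesday, so the first Sunday is March 6 and the third is March 20.
At the standard offset (UTC+10:00), 00:52 UTC + 10h = 10:52 Ethor Station standard time.
Daylight saving runs 5 September 2021 – 20 March 2022; the standard-time date in Ethor Station, September 23, 2021, is inside that window, so Ethor Station is at UTC+11:00.
00:52 UTC + 11h = 11:52 Ethor Station.

11:52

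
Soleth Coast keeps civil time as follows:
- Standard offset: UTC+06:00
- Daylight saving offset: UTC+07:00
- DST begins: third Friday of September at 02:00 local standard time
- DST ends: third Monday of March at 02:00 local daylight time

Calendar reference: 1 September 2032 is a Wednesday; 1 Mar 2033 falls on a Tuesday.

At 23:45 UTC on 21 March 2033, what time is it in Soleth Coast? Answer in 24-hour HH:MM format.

05:45

1 September 2032 is a Wednesday, so the first Friday is September 3 and the third is September 17.
1 March 2033 is a Tuesday, so the first Monday is March 7 and the third is March 21.
At the standard offset (UTC+06:00), 23:45 UTC + 6h = 05:45 Soleth Coast standard time (rolling into the next day, 22 March 2033).
The standard-time date in Soleth Coast, 22 March 2033, is outside the daylight-saving period (17 September 2032 – 21 March 2033), so Soleth Coast is on standard time, UTC+06:00.
23:45 UTC + 6h = 05:45 local (rolling into the next day, 22 March 2033).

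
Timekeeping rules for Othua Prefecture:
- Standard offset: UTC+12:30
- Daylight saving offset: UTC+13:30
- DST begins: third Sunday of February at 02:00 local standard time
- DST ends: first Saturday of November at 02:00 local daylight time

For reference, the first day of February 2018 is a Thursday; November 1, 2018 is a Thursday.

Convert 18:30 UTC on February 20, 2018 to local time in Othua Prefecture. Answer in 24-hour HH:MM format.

08:00

1 February 2018 is a Thursday, so the first Sunday is February 4 and the third is February 18.
1 November 2018 is a Thursday, so the first Saturday is November 3.
At the standard offset (UTC+12:30), 18:30 UTC + 12h30m = 07:00 Othua Prefecture standard time (rolling into the next day, 21 February 2018).
Daylight saving runs 18 February – 3 November; the standard-time date in Othua Prefecture, February 21, 2018, is inside that window, so Othua Prefecture is at UTC+13:30.
18:30 UTC + 13h30m = 08:00 local (rolling into the next day, 21 February 2018).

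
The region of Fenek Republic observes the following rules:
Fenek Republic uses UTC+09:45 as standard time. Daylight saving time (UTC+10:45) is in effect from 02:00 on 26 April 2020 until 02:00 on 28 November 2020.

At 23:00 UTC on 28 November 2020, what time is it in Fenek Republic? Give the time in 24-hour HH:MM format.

08:45

At the standard offset (UTC+09:45), 23:00 UTC + 9h45m = 08:45 Fenek Republic standard time (rolling into the next day, 29 November 2020).
Daylight saving runs 26 April – 28 November; the standard-time date in Fenek Republic, 29 November 2020, is outside that window, so Fenek Republic is on standard time at UTC+09:45.
23:00 UTC + 9h45m = 08:45 local (rolling into the next day, 29 November 2020).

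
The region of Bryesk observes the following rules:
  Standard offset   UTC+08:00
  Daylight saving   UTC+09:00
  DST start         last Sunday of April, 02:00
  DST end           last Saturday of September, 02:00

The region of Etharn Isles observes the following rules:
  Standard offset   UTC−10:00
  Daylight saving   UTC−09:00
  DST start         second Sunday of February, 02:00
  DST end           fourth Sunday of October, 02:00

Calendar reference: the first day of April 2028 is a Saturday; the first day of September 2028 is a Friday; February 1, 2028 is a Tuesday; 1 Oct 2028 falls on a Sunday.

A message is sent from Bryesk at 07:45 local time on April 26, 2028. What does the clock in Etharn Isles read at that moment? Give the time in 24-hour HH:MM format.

14:45

1 April 2028 is a Saturday, so Sundays fall on 2, 9, 16, 23, 30; the last is April 30.
1 September 2028 is a Friday, so Saturdays fall on 2, 9, 16, 23, 30; the last is September 30.
April 26, 2028 is outside the daylight-saving period (30 April – 30 September), so Bryesk is on standard time, UTC+08:00.
07:45 Bryesk − 8h = 23:45 UTC (rolling into the previous day, 25 April 2028).
1 February 2028 is a Tuesday, so the first Sunday is February 6 and the second is February 13.
1 October 2028 is a Sunday, so the first Sunday is October 1 and the fourth is October 22.
At the standard offset (UTC−10:00), 23:45 UTC − 10h = 13:45 Etharn Isles standard time.
The standard-time date in Etharn Isles, April 25, 2028, falls between 13 February and 22 October, so daylight saving is in effect and Etharn Isles is at UTC−09:00.
23:45 UTC − 9h = 14:45 Etharn Isles.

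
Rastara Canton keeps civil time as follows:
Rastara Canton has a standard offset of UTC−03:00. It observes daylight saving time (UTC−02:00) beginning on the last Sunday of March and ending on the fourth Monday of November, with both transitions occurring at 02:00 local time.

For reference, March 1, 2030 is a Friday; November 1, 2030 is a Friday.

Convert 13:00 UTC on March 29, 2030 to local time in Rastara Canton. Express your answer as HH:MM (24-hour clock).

10:00

1 March 2030 is a Friday, so Sundays fall on 3, 10, 17, 24, 31; the last is March 31.
1 November 2030 is a Friday, so the first Monday is November 4 and the fourth is November 25.
At the standard offset (UTC−03:00), 13:00 UTC − 3h = 10:00 Rastara Canton standard time.
The standard-time date in Rastara Canton, March 29, 2030, is outside the daylight-saving period (31 March – 25 November), so Rastara Canton is on standard time, UTC−03:00.
13:00 UTC − 3h = 10:00 local.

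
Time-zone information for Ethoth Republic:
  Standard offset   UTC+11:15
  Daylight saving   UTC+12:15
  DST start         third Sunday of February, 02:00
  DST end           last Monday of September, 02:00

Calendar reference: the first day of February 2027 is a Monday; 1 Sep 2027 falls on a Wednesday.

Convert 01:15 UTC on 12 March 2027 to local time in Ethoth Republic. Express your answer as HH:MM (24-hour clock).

1 February 2027 is a Monday, so the first Sunday is February 7 and the third is February 21.
1 September 2027 is a Wednesday, so Mondays fall on 6, 13, 20, 27; the last is September 27.
At the standard offset (UTC+11:15), 01:15 UTC + 11h15m = 12:30 Ethoth Republic standard time.
Daylight saving runs 21 February – 27 September; the standard-time date in Ethoth Republic, 12 March 2027, is inside that window, so Ethoth Republic is at UTC+12:15.
01:15 UTC + 12h15m = 13:30 local.

13:30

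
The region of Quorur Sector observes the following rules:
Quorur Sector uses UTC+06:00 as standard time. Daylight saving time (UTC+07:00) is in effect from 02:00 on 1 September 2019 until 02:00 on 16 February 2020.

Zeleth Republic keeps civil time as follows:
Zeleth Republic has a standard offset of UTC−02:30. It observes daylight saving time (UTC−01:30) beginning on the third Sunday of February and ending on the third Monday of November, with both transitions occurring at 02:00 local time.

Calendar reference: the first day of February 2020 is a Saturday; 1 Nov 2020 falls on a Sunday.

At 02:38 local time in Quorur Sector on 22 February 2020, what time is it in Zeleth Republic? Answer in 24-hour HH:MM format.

22 February 2020 does not fall between 1 September 2019 and 16 February 2020, so daylight saving is not in effect and Quorur Sector is at UTC+06:00.
02:38 Quorur Sector − 6h = 20:38 UTC (rolling into the previous day, 21 February 2020).
1 February 2020 is a Saturday, so the first Sunday is February 2 and the third is February 16.
1 November 2020 is a Sunday, so the first Monday is November 2 and the third is November 16.
At the standard offset (UTC−02:30), 20:38 UTC − 2h30m = 18:08 Zeleth Republic standard time.
Daylight saving runs 16 February – 16 November; the standard-time date in Zeleth Republic, 21 February 2020, is inside that window, so Zeleth Republic is at UTC−01:30.
20:38 UTC − 1h30m = 19:08 Zeleth Republic.

19:08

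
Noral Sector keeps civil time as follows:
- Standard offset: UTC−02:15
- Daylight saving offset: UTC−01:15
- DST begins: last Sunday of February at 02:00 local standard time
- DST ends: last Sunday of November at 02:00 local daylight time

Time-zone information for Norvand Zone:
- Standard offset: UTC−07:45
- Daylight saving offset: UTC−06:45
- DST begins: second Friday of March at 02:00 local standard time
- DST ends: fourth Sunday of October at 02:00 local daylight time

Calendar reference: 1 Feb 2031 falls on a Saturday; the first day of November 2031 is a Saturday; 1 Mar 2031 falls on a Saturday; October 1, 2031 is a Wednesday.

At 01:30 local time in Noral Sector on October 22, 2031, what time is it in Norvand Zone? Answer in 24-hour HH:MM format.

1 February 2031 is a Saturday, so Sundays fall on 2, 9, 16, 23; the last is February 23.
1 November 2031 is a Saturday, so Sundays fall on 2, 9, 16, 23, 30; the last is November 30.
October 22, 2031 falls between 23 February and 30 November, so daylight saving is in effect and Noral Sector is at UTC−01:15.
01:30 Noral Sector + 1h15m = 02:45 UTC.
1 March 2031 is a Saturday, so the first Friday is March 7 and the second is March 14.
1 October 2031 is a Wednesday, so the first Sunday is October 5 and the fourth is October 26.
At the standard offset (UTC−07:45), 02:45 UTC − 7h45m = 19:00 Norvand Zone standard time (rolling into the previous day, 21 October 2031).
Daylight saving runs 14 March – 26 October; the standard-time date in Norvand Zone, October 21, 2031, is inside that window, so Norvand Zone is at UTC−06:45.
02:45 UTC − 6h45m = 20:00 Norvand Zone (rolling into the previous day, 21 October 2031).

20:00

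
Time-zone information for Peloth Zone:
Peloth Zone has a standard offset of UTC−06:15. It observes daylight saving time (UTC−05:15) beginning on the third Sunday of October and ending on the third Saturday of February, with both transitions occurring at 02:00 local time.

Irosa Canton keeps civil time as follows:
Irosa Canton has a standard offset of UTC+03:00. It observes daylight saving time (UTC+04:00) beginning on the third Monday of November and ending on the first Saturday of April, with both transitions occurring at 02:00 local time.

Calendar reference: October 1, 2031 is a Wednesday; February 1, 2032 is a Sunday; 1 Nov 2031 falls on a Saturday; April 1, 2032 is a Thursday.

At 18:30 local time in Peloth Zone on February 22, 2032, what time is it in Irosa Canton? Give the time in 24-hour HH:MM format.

04:45

1 October 2031 is a Wednesday, so the first Sunday is October 5 and the third is October 19.
1 February 2032 is a Sunday, so the first Saturday is February 7 and the third is February 21.
February 22, 2032 is outside the daylight-saving period (19 October 2031 – 21 February 2032), so Peloth Zone is on standard time, UTC−06:15.
18:30 Peloth Zone + 6h15m = 00:45 UTC (rolling into the next day, 23 February 2032).
1 November 2031 is a Saturday, so the first Monday is November 3 and the third is November 17.
1 April 2032 is a Thursday, so the first Saturday is April 3.
At the standard offset (UTC+03:00), 00:45 UTC + 3h = 03:45 Irosa Canton standard time.
The standard-time date in Irosa Canton, February 23, 2032, lies within the daylight-saving period (17 November 2031 – 3 April 2032), so Irosa Canton is on daylight time, UTC+04:00.
00:45 UTC + 4h = 04:45 Irosa Canton.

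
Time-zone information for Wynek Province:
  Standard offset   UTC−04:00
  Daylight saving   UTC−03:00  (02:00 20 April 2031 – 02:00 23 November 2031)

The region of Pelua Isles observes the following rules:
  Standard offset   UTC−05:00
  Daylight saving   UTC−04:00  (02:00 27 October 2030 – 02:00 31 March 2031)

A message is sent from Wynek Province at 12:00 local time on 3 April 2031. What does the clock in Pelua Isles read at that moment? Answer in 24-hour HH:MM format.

11:00

3 April 2031 does not fall between 20 April and 23 November, so daylight saving is not in effect and Wynek Province is at UTC−04:00.
12:00 Wynek Province + 4h = 16:00 UTC.
At the standard offset (UTC−05:00), 16:00 UTC − 5h = 11:00 Pelua Isles standard time.
The standard-time date in Pelua Isles, 3 April 2031, does not fall between 27 October 2030 and 31 March 2031, so daylight saving is not in effect and Pelua Isles is at UTC−05:00.
16:00 UTC − 5h = 11:00 Pelua Isles.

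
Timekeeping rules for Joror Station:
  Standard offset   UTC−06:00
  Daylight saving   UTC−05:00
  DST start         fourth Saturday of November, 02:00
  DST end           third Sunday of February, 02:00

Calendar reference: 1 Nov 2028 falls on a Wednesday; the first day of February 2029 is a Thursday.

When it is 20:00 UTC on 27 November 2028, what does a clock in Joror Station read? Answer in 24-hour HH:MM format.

1 November 2028 is a Wednesday, so the first Saturday is November 4 and the fourth is November 25.
1 February 2029 is a Thursday, so the first Sunday is February 4 and the third is February 18.
At the standard offset (UTC−06:00), 20:00 UTC − 6h = 14:00 Joror Station standard time.
Daylight saving runs 25 November 2028 – 18 February 2029; the standard-time date in Joror Station, 27 November 2028, is inside that window, so Joror Station is at UTC−05:00.
20:00 UTC − 5h = 15:00 local.

15:00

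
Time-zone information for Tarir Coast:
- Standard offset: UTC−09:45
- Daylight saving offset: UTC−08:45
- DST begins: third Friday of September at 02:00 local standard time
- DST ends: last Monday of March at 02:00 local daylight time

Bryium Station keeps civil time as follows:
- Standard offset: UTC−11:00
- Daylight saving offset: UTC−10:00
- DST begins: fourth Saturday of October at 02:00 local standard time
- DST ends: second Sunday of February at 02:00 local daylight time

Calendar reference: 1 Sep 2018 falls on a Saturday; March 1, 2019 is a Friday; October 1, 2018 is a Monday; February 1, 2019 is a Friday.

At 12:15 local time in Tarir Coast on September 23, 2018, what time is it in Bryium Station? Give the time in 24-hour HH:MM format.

10:00

1 September 2018 is a Saturday, so the first Friday is September 7 and the third is September 21.
1 March 2019 is a Friday, so Mondays fall on 4, 11, 18, 25; the last is March 25.
September 23, 2018 lies within the daylight-saving period (21 September 2018 – 25 March 2019), so Tarir Coast is on daylight time, UTC−08:45.
12:15 Tarir Coast + 8h45m = 21:00 UTC.
1 October 2018 is a Monday, so the first Saturday is October 6 and the fourth is October 27.
1 February 2019 is a Friday, so the first Sunday is February 3 and the second is February 10.
At the standard offset (UTC−11:00), 21:00 UTC − 11h = 10:00 Bryium Station standard time.
The standard-time date in Bryium Station, September 23, 2018, is outside the daylight-saving period (27 October 2018 – 10 February 2019), so Bryium Station is on standard time, UTC−11:00.
21:00 UTC − 11h = 10:00 Bryium Station.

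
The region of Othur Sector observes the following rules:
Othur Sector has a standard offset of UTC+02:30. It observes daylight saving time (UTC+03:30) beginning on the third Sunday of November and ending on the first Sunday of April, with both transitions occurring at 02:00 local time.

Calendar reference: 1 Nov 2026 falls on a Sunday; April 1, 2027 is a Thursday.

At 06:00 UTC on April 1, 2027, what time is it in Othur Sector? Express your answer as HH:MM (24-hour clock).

09:30

1 November 2026 is a Sunday, so the first Sunday is November 1 and the third is November 15.
1 April 2027 is a Thursday, so the first Sunday is April 4.
At the standard offset (UTC+02:30), 06:00 UTC + 2h30m = 08:30 Othur Sector standard time.
The standard-time date in Othur Sector, April 1, 2027, falls between 15 November 2026 and 4 April 2027, so daylight saving is in effect and Othur Sector is at UTC+03:30.
06:00 UTC + 3h30m = 09:30 local.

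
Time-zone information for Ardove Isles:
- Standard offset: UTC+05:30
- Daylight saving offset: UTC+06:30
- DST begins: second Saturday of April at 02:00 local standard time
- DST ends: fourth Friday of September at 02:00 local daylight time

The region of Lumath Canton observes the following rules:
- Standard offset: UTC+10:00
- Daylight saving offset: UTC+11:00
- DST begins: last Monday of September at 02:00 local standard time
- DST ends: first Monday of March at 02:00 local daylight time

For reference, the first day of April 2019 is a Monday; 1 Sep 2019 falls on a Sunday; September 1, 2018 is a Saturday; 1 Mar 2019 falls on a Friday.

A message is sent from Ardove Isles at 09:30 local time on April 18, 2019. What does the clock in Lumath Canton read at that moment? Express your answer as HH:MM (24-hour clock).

1 April 2019 is a Monday, so the first Saturday is April 6 and the second is April 13.
1 September 2019 is a Sunday, so the first Friday is September 6 and the fourth is September 27.
April 18, 2019 falls between 13 April and 27 September, so daylight saving is in effect and Ardove Isles is at UTC+06:30.
09:30 Ardove Isles − 6h30m = 03:00 UTC.
1 September 2018 is a Saturday, so Mondays fall on 3, 10, 17, 24; the last is September 24.
1 March 2019 is a Friday, so the first Monday is March 4.
At the standard offset (UTC+10:00), 03:00 UTC + 10h = 13:00 Lumath Canton standard time.
Daylight saving runs 24 September 2018 – 4 March 2019; the standard-time date in Lumath Canton, April 18, 2019, is outside that window, so Lumath Canton is on standard time at UTC+10:00.
03:00 UTC + 10h = 13:00 Lumath Canton.

13:00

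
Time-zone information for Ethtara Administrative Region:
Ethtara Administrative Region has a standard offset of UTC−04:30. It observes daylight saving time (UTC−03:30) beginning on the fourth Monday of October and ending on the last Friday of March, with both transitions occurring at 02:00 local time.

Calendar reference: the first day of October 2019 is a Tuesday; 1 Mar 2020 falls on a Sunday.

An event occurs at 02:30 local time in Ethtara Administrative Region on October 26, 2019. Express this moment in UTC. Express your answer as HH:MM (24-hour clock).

07:00

1 October 2019 is a Tuesday, so the first Monday is October 7 and the fourth is October 28.
1 March 2020 is a Sunday, so Fridays fall on 6, 13, 20, 27; the last is March 27.
Daylight saving runs 28 October 2019 – 27 March 2020; October 26, 2019 is outside that window, so Ethtara Administrative Region is on standard time at UTC−04:30.
02:30 local + 4h30m = 07:00 UTC.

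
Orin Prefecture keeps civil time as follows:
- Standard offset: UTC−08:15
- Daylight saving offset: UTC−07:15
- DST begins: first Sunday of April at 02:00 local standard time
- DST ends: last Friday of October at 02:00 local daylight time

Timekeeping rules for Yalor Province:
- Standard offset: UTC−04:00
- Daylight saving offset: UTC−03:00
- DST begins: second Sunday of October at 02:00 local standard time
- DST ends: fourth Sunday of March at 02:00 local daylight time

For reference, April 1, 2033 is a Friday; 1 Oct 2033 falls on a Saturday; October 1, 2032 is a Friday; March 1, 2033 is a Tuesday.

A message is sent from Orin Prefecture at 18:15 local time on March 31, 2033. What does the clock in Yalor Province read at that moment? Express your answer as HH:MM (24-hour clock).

22:30

1 April 2033 is a Friday, so the first Sunday is April 3.
1 October 2033 is a Saturday, so Fridays fall on 7, 14, 21, 28; the last is October 28.
Daylight saving runs 3 April – 28 October; March 31, 2033 is outside that window, so Orin Prefecture is on standard time at UTC−08:15.
18:15 Orin Prefecture + 8h15m = 02:30 UTC (rolling into the next day, 1 April 2033).
1 October 2032 is a Friday, so the first Sunday is October 3 and the second is October 10.
1 March 2033 is a Tuesday, so the first Sunday is March 6 and the fourth is March 27.
At the standard offset (UTC−04:00), 02:30 UTC − 4h = 22:30 Yalor Province standard time (rolling into the previous day, 31 March 2033).
The standard-time date in Yalor Province, March 31, 2033, does not fall between 10 October 2032 and 27 March 2033, so daylight saving is not in effect and Yalor Province is at UTC−04:00.
02:30 UTC − 4h = 22:30 Yalor Province (rolling into the previous day, 31 March 2033).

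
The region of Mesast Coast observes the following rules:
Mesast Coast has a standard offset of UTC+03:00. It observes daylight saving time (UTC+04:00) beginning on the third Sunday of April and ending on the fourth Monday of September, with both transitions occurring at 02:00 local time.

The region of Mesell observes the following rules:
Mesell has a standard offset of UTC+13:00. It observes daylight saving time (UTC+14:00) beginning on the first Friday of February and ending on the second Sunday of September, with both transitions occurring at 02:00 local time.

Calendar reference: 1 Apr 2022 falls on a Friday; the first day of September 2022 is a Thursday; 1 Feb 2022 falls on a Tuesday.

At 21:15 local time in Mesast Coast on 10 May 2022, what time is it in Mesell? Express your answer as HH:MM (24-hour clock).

1 April 2022 is a Friday, so the first Sunday is April 3 and the third is April 17.
1 September 2022 is a Thursday, so the first Monday is September 5 and the fourth is September 26.
Daylight saving runs 17 April – 26 September; 10 May 2022 is inside that window, so Mesast Coast is at UTC+04:00.
21:15 Mesast Coast − 4h = 17:15 UTC.
1 February 2022 is a Tuesday, so the first Friday is February 4.
1 September 2022 is a Thursday, so the first Sunday is September 4 and the second is September 11.
At the standard offset (UTC+13:00), 17:15 UTC + 13h = 06:15 Mesell standard time (rolling into the next day, 11 May 2022).
Daylight saving runs 4 February – 11 September; the standard-time date in Mesell, 11 May 2022, is inside that window, so Mesell is at UTC+14:00.
17:15 UTC + 14h = 07:15 Mesell (rolling into the next day, 11 May 2022).

07:15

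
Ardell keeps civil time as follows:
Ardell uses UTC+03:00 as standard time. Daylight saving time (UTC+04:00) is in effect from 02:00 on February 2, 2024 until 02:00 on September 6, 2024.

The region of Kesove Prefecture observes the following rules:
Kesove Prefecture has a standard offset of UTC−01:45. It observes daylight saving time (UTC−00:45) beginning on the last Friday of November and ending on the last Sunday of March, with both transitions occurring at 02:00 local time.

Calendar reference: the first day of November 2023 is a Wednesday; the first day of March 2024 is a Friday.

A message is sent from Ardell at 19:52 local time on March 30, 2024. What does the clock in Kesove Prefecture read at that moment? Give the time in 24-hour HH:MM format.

Daylight saving runs 2 February – 6 September; March 30, 2024 is inside that window, so Ardell is at UTC+04:00.
19:52 Ardell − 4h = 15:52 UTC.
1 November 2023 is a Wednesday, so Fridays fall on 3, 10, 17, 24; the last is November 24.
1 March 2024 is a Friday, so Sundays fall on 3, 10, 17, 24, 31; the last is March 31.
At the standard offset (UTC−01:45), 15:52 UTC − 1h45m = 14:07 Kesove Prefecture standard time.
The standard-time date in Kesove Prefecture, March 30, 2024, falls between 24 November 2023 and 31 March 2024, so daylight saving is in effect and Kesove Prefecture is at UTC−00:45.
15:52 UTC − 0h45m = 15:07 Kesove Prefecture.

15:07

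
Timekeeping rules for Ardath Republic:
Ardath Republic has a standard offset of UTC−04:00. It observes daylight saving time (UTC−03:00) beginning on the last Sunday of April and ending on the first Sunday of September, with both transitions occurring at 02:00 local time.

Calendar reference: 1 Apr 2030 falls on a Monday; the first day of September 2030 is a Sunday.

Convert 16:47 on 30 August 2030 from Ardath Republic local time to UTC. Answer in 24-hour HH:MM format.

19:47

1 April 2030 is a Monday, so Sundays fall on 7, 14, 21, 28; the last is April 28.
1 September 2030 is a Sunday, so the first Sunday is September 1.
30 August 2030 falls between 28 April and 1 September, so daylight saving is in effect and Ardath Republic is at UTC−03:00.
16:47 local + 3h = 19:47 UTC.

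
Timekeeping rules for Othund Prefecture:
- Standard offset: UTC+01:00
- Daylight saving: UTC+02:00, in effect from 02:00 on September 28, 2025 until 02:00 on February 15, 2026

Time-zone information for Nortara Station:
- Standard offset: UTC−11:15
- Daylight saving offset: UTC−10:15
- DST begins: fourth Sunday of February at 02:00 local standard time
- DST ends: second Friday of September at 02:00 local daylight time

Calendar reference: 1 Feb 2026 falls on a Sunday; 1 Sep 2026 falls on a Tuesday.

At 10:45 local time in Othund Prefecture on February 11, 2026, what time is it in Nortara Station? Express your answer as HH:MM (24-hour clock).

February 11, 2026 falls between 28 September 2025 and 15 February 2026, so daylight saving is in effect and Othund Prefecture is at UTC+02:00.
10:45 Othund Prefecture − 2h = 08:45 UTC.
1 February 2026 is a Sunday, so the first Sunday is February 1 and the fourth is February 22.
1 September 2026 is a Tuesday, so the first Friday is September 4 and the second is September 11.
At the standard offset (UTC−11:15), 08:45 UTC − 11h15m = 21:30 Nortara Station standard time (rolling into the previous day, 10 February 2026).
The standard-time date in Nortara Station, February 10, 2026, does not fall between 22 February and 11 September, so daylight saving is not in effect and Nortara Station is at UTC−11:15.
08:45 UTC − 11h15m = 21:30 Nortara Station (rolling into the previous day, 10 February 2026).

21:30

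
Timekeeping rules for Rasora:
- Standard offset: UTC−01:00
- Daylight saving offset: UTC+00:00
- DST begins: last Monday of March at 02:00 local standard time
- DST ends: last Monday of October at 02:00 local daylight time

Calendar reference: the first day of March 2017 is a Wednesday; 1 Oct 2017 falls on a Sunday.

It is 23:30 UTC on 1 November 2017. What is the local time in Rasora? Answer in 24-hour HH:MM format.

1 March 2017 is a Wednesday, so Mondays fall on 6, 13, 20, 27; the last is March 27.
1 October 2017 is a Sunday, so Mondays fall on 2, 9, 16, 23, 30; the last is October 30.
At the standard offset (UTC−01:00), 23:30 UTC − 1h = 22:30 Rasora standard time.
Daylight saving runs 27 March – 30 October; the standard-time date in Rasora, 1 November 2017, is outside that window, so Rasora is on standard time at UTC−01:00.
23:30 UTC − 1h = 22:30 local.

22:30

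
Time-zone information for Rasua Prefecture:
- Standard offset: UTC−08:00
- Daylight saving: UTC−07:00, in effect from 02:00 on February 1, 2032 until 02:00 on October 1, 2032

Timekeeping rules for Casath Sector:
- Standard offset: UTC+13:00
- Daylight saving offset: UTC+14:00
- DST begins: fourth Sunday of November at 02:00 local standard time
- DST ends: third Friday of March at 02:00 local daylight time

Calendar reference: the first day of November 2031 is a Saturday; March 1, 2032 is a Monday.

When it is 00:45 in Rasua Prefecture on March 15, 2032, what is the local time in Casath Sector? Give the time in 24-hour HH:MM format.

21:45

March 15, 2032 falls between 1 February and 1 October, so daylight saving is in effect and Rasua Prefecture is at UTC−07:00.
00:45 Rasua Prefecture + 7h = 07:45 UTC.
1 November 2031 is a Saturday, so the first Sunday is November 2 and the fourth is November 23.
1 March 2032 is a Monday, so the first Friday is March 5 and the third is March 19.
At the standard offset (UTC+13:00), 07:45 UTC + 13h = 20:45 Casath Sector standard time.
Daylight saving runs 23 November 2031 – 19 March 2032; the standard-time date in Casath Sector, March 15, 2032, is inside that window, so Casath Sector is at UTC+14:00.
07:45 UTC + 14h = 21:45 Casath Sector.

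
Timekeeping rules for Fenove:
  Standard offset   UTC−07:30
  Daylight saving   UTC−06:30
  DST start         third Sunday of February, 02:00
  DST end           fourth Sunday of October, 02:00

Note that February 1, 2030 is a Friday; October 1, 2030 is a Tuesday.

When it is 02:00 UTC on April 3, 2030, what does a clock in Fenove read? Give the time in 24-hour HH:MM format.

1 February 2030 is a Friday, so the first Sunday is February 3 and the third is February 17.
1 October 2030 is a Tuesday, so the first Sunday is October 6 and the fourth is October 27.
At the standard offset (UTC−07:30), 02:00 UTC − 7h30m = 18:30 Fenove standard time (rolling into the previous day, 2 April 2030).
Daylight saving runs 17 February – 27 October; the standard-time date in Fenove, April 2, 2030, is inside that window, so Fenove is at UTC−06:30.
02:00 UTC − 6h30m = 19:30 local (rolling into the previous day, 2 April 2030).

19:30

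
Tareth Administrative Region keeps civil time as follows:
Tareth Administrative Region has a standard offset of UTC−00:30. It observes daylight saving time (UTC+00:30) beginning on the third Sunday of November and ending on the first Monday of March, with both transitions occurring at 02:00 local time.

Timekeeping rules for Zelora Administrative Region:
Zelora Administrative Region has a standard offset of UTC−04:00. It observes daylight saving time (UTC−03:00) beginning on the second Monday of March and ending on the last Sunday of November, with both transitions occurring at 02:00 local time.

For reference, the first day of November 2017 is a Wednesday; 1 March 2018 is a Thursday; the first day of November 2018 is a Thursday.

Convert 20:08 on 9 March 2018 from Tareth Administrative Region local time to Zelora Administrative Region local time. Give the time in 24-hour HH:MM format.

1 November 2017 is a Wednesday, so the first Sunday is November 5 and the third is November 19.
1 March 2018 is a Thursday, so the first Monday is March 5.
9 March 2018 is outside the daylight-saving period (19 November 2017 – 5 March 2018), so Tareth Administrative Region is on standard time, UTC−00:30.
20:08 Tareth Administrative Region + 0h30m = 20:38 UTC.
1 March 2018 is a Thursday, so the first Monday is March 5 and the second is March 12.
1 November 2018 is a Thursday, so Sundays fall on 4, 11, 18, 25; the last is November 25.
At the standard offset (UTC−04:00), 20:38 UTC − 4h = 16:38 Zelora Administrative Region standard time.
The standard-time date in Zelora Administrative Region, 9 March 2018, does not fall between 12 March and 25 November, so daylight saving is not in effect and Zelora Administrative Region is at UTC−04:00.
20:38 UTC − 4h = 16:38 Zelora Administrative Region.

16:38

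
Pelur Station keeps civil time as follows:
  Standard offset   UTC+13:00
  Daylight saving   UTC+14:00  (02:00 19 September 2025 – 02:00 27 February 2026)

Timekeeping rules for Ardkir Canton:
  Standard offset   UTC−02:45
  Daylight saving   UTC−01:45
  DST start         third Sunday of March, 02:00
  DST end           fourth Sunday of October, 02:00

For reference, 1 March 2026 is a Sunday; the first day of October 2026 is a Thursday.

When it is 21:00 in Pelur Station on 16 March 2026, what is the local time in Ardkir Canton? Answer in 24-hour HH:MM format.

06:15

16 March 2026 is outside the daylight-saving period (19 September 2025 – 27 February 2026), so Pelur Station is on standard time, UTC+13:00.
21:00 Pelur Station − 13h = 08:00 UTC.
1 March 2026 is a Sunday, so the first Sunday is March 1 and the third is March 15.
1 October 2026 is a Thursday, so the first Sunday is October 4 and the fourth is October 25.
At the standard offset (UTC−02:45), 08:00 UTC − 2h45m = 05:15 Ardkir Canton standard time.
The standard-time date in Ardkir Canton, 16 March 2026, falls between 15 March and 25 October, so daylight saving is in effect and Ardkir Canton is at UTC−01:45.
08:00 UTC − 1h45m = 06:15 Ardkir Canton.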